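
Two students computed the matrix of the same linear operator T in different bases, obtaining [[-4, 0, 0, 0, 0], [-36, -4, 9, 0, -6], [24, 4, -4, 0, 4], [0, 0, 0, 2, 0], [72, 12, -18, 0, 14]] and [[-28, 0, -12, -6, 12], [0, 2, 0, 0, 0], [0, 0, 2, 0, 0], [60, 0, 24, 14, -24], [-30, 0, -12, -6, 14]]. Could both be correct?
Both have characteristic polynomial (x - 2)^4(x + 4), but the minimal polynomial of A is (x - 2)^2(x + 4) while the minimal polynomial of B is (x - 2)(x + 4). The minimal polynomial is a similarity invariant, so A and B are not similar.

No.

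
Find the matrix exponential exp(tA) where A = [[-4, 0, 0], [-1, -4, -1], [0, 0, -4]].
e^{tA} = [[e^{-4*t}, 0, 0], [-t*e^{-4*t}, e^{-4*t}, -t*e^{-4*t}], [0, 0, e^{-4*t}]]

A has Jordan form J = [[-4, 1, 0], [0, -4, 0], [0, 0, -4]] with A = PJP^{-1}, so e^{tA} = P e^{tJ} P^{-1}.

For a Jordan block J_k(λ), e^{tJ_k(λ)} = e^{λt} · (I + tN + t^2 N^2/2! + ... + t^{k-1} N^{k-1}/(k-1)!) where N is the nilpotent superdiagonal part.

Assembling the blocks and conjugating back gives the entries of e^{tA} as shown above.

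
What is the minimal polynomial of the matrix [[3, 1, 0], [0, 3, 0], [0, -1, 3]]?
m_A(x) = (x - 3)^2

The characteristic polynomial factors as (x - 3)^3. The minimal polynomial is ∏(x - λ)^{k_λ} where k_λ is the size of the largest Jordan block at λ.

For λ = 3: rank(A - 3I) = 1, and the largest Jordan block has size 2 (the smallest k with rank((A - 3I)^k) = rank((A - 3I)^(k+1))).

So m_A(x) = (x - 3)^2.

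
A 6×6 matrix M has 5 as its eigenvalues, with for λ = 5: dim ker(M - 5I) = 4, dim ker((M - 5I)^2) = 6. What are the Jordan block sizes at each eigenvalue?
Jordan blocks: (5, 2), (5, 2), (5, 1), (5, 1)

λ = 5: successive nullity increments [4, 2] count blocks of size ≥ k; block sizes are [2, 2, 1, 1].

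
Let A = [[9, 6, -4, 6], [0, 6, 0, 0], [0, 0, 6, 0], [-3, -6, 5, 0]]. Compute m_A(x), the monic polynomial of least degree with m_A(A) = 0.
m_A(x) = (x - 6)^2(x - 3)

The characteristic polynomial factors as (x - 6)^3(x - 3). The minimal polynomial is ∏(x - λ)^{k_λ} where k_λ is the size of the largest Jordan block at λ.

For λ = 3: rank(A - 3I) = 3, and the largest Jordan block has size 1 (the smallest k with rank((A - 3I)^k) = rank((A - 3I)^(k+1))).
For λ = 6: rank(A - 6I) = 2, and the largest Jordan block has size 2 (the smallest k with rank((A - 6I)^k) = rank((A - 6I)^(k+1))).

So m_A(x) = (x - 6)^2(x - 3).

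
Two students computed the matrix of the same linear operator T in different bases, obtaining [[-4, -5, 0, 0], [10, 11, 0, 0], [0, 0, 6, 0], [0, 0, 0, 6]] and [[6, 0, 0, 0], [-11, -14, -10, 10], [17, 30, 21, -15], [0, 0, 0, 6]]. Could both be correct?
No.

Both have characteristic polynomial (x - 6)^3(x - 1), but the minimal polynomial of A is (x - 6)(x - 1) while the minimal polynomial of B is (x - 6)^2(x - 1). The minimal polynomial is a similarity invariant, so A and B are not similar.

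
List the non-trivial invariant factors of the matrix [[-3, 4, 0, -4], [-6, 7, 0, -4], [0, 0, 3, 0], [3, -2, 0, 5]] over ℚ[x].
The Jordan structure of A has elementary divisors (x - 3)^2, (x - 3), (x - 3). Arranging the block sizes at each eigenvalue in decreasing order and taking row products gives the invariant factors.

Invariant factors (smallest first, each dividing the next): x - 3, x - 3, (x - 3)^2.

Check: the last factor (x - 3)^2 is the minimal polynomial, and the product (x - 3)^4 is the characteristic polynomial.

x - 3, x - 3, (x - 3)^2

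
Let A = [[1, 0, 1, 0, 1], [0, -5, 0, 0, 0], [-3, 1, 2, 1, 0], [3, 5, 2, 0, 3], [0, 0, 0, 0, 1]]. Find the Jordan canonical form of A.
J = [[-5, 0, 0, 0, 0], [0, 1, 1, 0, 0], [0, 0, 1, 1, 0], [0, 0, 0, 1, 0], [0, 0, 0, 0, 1]]

The characteristic polynomial is det(xI - A) = (x - 1)^4(x + 5), so the eigenvalues are -5 (algebraic multiplicity 1), 1 (algebraic multiplicity 4).

For λ = -5: algebraic multiplicity 1 gives one 1×1 block.

For λ = 1: rank(A - I) = 3, rank((A - I)^2) = 2, rank((A - I)^3) = 1. The eigenspace has dimension 5 - 3 = 2, so there are 2 Jordan blocks; the rank sequence gives block sizes [3, 1].

Assembling the blocks gives the Jordan form J above.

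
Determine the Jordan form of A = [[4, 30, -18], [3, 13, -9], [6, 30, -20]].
The characteristic polynomial is det(xI - A) = (x - 1)(x + 2)^2, so the eigenvalues are -2 (algebraic multiplicity 2), 1 (algebraic multiplicity 1).

For λ = -2: rank(A + 2I) = 1. The eigenspace has dimension 3 - 1 = 2, so there are 2 Jordan blocks; the rank sequence gives block sizes [1, 1].

For λ = 1: algebraic multiplicity 1 gives one 1×1 block.

Assembling the blocks gives the Jordan form J above.

J = [[-2, 0, 0], [0, -2, 0], [0, 0, 1]]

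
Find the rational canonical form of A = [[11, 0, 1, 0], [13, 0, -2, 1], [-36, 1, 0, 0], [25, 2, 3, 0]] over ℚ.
The invariant factors of A (the non-unit diagonal entries of the Smith normal form of xI - A over ℚ[x]) are (x - 4)^3(x + 1), each dividing the next. The characteristic polynomial is their product, (x - 4)^3(x + 1).

The rational canonical form is the block-diagonal matrix of companion matrices C(f_i):
R = [[0, 0, 0, 64], [1, 0, 0, 16], [0, 1, 0, -36], [0, 0, 1, 11]].

R = [[0, 0, 0, 64], [1, 0, 0, 16], [0, 1, 0, -36], [0, 0, 1, 11]]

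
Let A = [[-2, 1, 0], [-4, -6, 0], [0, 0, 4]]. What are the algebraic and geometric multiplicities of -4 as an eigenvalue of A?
algebraic multiplicity 2, geometric multiplicity 1

The characteristic polynomial is (x - 4)(x + 4)^2, so the factor x + 4 appears with exponent 2: the algebraic multiplicity is 2.

rank(A + 4I) = 2, so the eigenspace has dimension 3 - 2 = 1: the geometric multiplicity is 1.

Since 1 < 2, A is not diagonalizable.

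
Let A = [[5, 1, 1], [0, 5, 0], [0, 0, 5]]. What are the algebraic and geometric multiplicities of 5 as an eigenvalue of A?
algebraic multiplicity 3, geometric multiplicity 2

The characteristic polynomial is (x - 5)^3, so the factor x - 5 appears with exponent 3: the algebraic multiplicity is 3.

rank(A - 5I) = 1, so the eigenspace has dimension 3 - 1 = 2: the geometric multiplicity is 2.

Since 2 < 3, A is not diagonalizable.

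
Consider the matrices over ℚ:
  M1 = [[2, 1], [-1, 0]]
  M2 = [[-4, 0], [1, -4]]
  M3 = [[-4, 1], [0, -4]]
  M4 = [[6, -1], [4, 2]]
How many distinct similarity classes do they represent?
3 classes: {M1}, {M2, M3}, {M4}

Characteristic polynomials: χ_{M1} = (x - 1)^2, χ_{M2} = (x + 4)^2, χ_{M3} = (x + 4)^2, χ_{M4} = (x - 4)^2.

{M1}: invariant factors (x - 1)^2.

{M2, M3}: invariant factors (x + 4)^2.

{M4}: invariant factors (x - 4)^2.

Matrices are similar if and only if their invariant-factor lists agree; the partition into similarity classes is {M1}, {M2, M3}, {M4}.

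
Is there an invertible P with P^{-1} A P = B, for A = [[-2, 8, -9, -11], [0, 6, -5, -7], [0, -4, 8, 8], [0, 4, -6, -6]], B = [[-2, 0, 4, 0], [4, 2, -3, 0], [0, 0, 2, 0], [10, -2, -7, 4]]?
Two matrices over a field are similar if and only if they have the same invariant factors.

Both A and B have characteristic polynomial (x - 4)(x - 2)^2(x + 2) and minimal polynomial (x - 4)(x - 2)^2(x + 2). Computing further, both have invariant factors (x - 4)(x - 2)^2(x + 2). Hence A and B are similar.

Yes.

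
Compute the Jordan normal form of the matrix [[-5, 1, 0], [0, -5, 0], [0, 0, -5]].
The characteristic polynomial is det(xI - A) = (x + 5)^3, so the eigenvalues are -5 (algebraic multiplicity 3).

For λ = -5: rank(A + 5I) = 1, rank((A + 5I)^2) = 0. The eigenspace has dimension 3 - 1 = 2, so there are 2 Jordan blocks; the rank sequence gives block sizes [2, 1].

Assembling the blocks gives the Jordan form J above.

J = [[-5, 1, 0], [0, -5, 0], [0, 0, -5]]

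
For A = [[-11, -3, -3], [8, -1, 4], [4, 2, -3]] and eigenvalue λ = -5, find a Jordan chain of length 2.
We seek v_1 ∈ ker((A + 5I)^2) \ ker(A + 5I), then set v_{i+1} = (A + 5I) v_i.

One such chain is v_1 = [[0, -1, 0]]^T, v_2 = [[3, -4, -2]]^T. Check: (A + 5I) v_2 = [[0, 0, 0]]^T = 0.

v_1 = [[0, -1, 0]]^T, v_2 = [[3, -4, -2]]^T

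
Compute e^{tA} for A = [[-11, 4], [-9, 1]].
e^{tA} = [[(1 - 6*t)*e^{-5*t}, 4*t*e^{-5*t}], [-9*t*e^{-5*t}, (6*t + 1)*e^{-5*t}]]

A has Jordan form J = [[-5, 1], [0, -5]] with A = PJP^{-1}, so e^{tA} = P e^{tJ} P^{-1}.

For a Jordan block J_k(λ), e^{tJ_k(λ)} = e^{λt} · (I + tN + t^2 N^2/2! + ... + t^{k-1} N^{k-1}/(k-1)!) where N is the nilpotent superdiagonal part.

Assembling the blocks and conjugating back gives the entries of e^{tA} as shown above.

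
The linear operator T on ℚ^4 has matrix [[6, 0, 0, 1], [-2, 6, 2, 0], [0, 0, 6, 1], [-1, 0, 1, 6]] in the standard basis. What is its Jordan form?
The characteristic polynomial is det(xI - A) = (x - 6)^4, so the eigenvalues are 6 (algebraic multiplicity 4).

For λ = 6: rank(A - 6I) = 2, rank((A - 6I)^2) = 1, rank((A - 6I)^3) = 0. The eigenspace has dimension 4 - 2 = 2, so there are 2 Jordan blocks; the rank sequence gives block sizes [3, 1].

Assembling the blocks gives the Jordan form J above.

J = [[6, 1, 0, 0], [0, 6, 1, 0], [0, 0, 6, 0], [0, 0, 0, 6]]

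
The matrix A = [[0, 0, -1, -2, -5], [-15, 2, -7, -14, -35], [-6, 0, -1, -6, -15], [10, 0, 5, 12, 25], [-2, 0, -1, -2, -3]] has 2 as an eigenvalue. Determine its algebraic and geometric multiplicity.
The characteristic polynomial is (x - 2)^5, so the factor x - 2 appears with exponent 5: the algebraic multiplicity is 5.

rank(A - 2I) = 2, so the eigenspace has dimension 5 - 2 = 3: the geometric multiplicity is 3.

Since 3 < 5, A is not diagonalizable.

algebraic multiplicity 5, geometric multiplicity 3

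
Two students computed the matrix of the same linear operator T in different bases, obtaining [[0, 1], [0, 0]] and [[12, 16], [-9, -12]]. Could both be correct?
Two matrices over a field are similar if and only if they have the same invariant factors.

Both A and B have characteristic polynomial x^2 and minimal polynomial x^2. Computing further, both have invariant factors x^2. Hence A and B are similar.

Yes.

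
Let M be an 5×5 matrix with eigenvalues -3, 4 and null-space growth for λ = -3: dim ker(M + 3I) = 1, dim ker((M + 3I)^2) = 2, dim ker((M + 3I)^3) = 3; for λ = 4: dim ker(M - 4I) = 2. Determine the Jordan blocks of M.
Jordan blocks: (-3, 3), (4, 1), (4, 1)

λ = -3: successive nullity increments [1, 1, 1] count blocks of size ≥ k; block sizes are [3].
λ = 4: successive nullity increments [2] count blocks of size ≥ k; block sizes are [1, 1].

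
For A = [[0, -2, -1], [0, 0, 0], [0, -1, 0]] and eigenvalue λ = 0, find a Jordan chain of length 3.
v_1 = [[0, 1, 0]]^T, v_2 = [[-2, 0, -1]]^T, v_3 = [[1, 0, 0]]^T

We seek v_1 ∈ ker(A^3) \ ker(A^2), then set v_{i+1} = A v_i.

One such chain is v_1 = [[0, 1, 0]]^T, v_2 = [[-2, 0, -1]]^T, v_3 = [[1, 0, 0]]^T. Check: A v_3 = [[0, 0, 0]]^T = 0.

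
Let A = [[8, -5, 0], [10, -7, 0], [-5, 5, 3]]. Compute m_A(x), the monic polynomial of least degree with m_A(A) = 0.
The characteristic polynomial factors as (x - 3)^2(x + 2). The minimal polynomial is ∏(x - λ)^{k_λ} where k_λ is the size of the largest Jordan block at λ.

For λ = -2: rank(A + 2I) = 2, and the largest Jordan block has size 1 (the smallest k with rank((A + 2I)^k) = rank((A + 2I)^(k+1))).
For λ = 3: rank(A - 3I) = 1, and the largest Jordan block has size 1 (the smallest k with rank((A - 3I)^k) = rank((A - 3I)^(k+1))).

So m_A(x) = (x - 3)(x + 2).

m_A(x) = (x - 3)(x + 2)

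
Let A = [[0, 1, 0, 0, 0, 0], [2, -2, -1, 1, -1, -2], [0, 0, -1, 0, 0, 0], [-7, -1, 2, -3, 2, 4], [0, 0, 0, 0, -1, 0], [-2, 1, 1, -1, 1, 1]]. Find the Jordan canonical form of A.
J = [[-1, 1, 0, 0, 0, 0], [0, -1, 1, 0, 0, 0], [0, 0, -1, 0, 0, 0], [0, 0, 0, -1, 0, 0], [0, 0, 0, 0, -1, 0], [0, 0, 0, 0, 0, -1]]

The characteristic polynomial is det(xI - A) = (x + 1)^6, so the eigenvalues are -1 (algebraic multiplicity 6).

For λ = -1: rank(A + I) = 2, rank((A + I)^2) = 1, rank((A + I)^3) = 0. The eigenspace has dimension 6 - 2 = 4, so there are 4 Jordan blocks; the rank sequence gives block sizes [3, 1, 1, 1].

Assembling the blocks gives the Jordan form J above.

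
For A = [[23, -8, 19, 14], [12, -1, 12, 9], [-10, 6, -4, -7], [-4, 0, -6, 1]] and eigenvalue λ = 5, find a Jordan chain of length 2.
v_1 = [[-2, -1, 1, 1]]^T, v_2 = [[5, 3, -2, -2]]^T

We seek v_1 ∈ ker((A - 5I)^2) \ ker(A - 5I), then set v_{i+1} = (A - 5I) v_i.

One such chain is v_1 = [[-2, -1, 1, 1]]^T, v_2 = [[5, 3, -2, -2]]^T. Check: (A - 5I) v_2 = [[0, 0, 0, 0]]^T = 0.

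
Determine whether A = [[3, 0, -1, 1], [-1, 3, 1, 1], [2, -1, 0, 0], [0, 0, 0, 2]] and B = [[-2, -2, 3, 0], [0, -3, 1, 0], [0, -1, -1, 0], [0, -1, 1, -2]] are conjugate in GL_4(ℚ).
trace(A) = 8 but trace(B) = -8. The trace is a similarity invariant, so A and B are not similar.

No.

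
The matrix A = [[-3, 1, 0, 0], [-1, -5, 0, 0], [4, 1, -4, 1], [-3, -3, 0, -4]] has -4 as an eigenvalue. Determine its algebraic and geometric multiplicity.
The characteristic polynomial is (x + 4)^4, so the factor x + 4 appears with exponent 4: the algebraic multiplicity is 4.

rank(A + 4I) = 2, so the eigenspace has dimension 4 - 2 = 2: the geometric multiplicity is 2.

Since 2 < 4, A is not diagonalizable.

algebraic multiplicity 4, geometric multiplicity 2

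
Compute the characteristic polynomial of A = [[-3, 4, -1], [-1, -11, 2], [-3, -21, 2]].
xI - A = [[x + 3, -4, 1], [1, x + 11, -2], [3, 21, x - 2]].

Expanding det(xI - A) along the first row:
det(xI - A) = + (x + 3)·det([[x + 11, -2], [21, x - 2]]) - (-4)·det([[1, -2], [3, x - 2]]) + (1)·det([[1, x + 11], [3, 21]]).

Evaluating gives χ_A(x) = x^3 + 12x^2 + 48x + 64 = (x + 4)^3.

χ_A(x) = (x + 4)^3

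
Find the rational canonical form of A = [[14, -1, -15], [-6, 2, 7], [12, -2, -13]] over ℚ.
R = [[0, 0, 6], [1, 0, -8], [0, 1, 3]]

The invariant factors of A (the non-unit diagonal entries of the Smith normal form of xI - A over ℚ[x]) are (x - 1)(x^2 - 2x + 6), each dividing the next. The characteristic polynomial is their product, (x - 1)(x^2 - 2x + 6).

The rational canonical form is the block-diagonal matrix of companion matrices C(f_i):
R = [[0, 0, 6], [1, 0, -8], [0, 1, 3]].

Note the characteristic polynomial does not split into linear factors over ℚ, so A has no Jordan form over ℚ; the rational canonical form exists over any field.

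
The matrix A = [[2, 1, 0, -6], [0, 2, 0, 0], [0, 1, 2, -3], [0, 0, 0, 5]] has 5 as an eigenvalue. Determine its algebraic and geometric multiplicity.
The characteristic polynomial is (x - 5)(x - 2)^3, so the factor x - 5 appears with exponent 1: the algebraic multiplicity is 1.

rank(A - 5I) = 3, so the eigenspace has dimension 4 - 3 = 1: the geometric multiplicity is 1.

algebraic multiplicity 1, geometric multiplicity 1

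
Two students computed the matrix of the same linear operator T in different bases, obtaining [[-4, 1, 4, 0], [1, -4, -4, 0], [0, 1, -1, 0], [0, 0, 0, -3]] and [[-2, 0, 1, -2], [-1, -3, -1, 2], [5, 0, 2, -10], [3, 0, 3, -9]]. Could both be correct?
Both have characteristic polynomial (x + 3)^4, but the minimal polynomial of A is (x + 3)^3 while the minimal polynomial of B is (x + 3)^2. The minimal polynomial is a similarity invariant, so A and B are not similar.

No.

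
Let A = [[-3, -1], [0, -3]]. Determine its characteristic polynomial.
xI - A = [[x + 3, 1], [0, x + 3]].

Expanding det(xI - A) along the first row:
det(xI - A) = + (x + 3)·det([[x + 3]]) - (1)·det([[0]]).

Evaluating gives χ_A(x) = x^2 + 6x + 9 = (x + 3)^2.

χ_A(x) = (x + 3)^2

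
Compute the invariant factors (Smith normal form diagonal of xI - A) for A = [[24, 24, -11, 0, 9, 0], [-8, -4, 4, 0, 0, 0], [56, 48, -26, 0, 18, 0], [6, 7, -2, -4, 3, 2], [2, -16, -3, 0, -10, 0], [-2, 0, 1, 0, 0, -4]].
x + 4, (x + 4)^2, (x + 4)^3

The Jordan structure of A has elementary divisors (x + 4)^3, (x + 4)^2, (x + 4). Arranging the block sizes at each eigenvalue in decreasing order and taking row products gives the invariant factors.

Invariant factors (smallest first, each dividing the next): x + 4, (x + 4)^2, (x + 4)^3.

Check: the last factor (x + 4)^3 is the minimal polynomial, and the product (x + 4)^6 is the characteristic polynomial.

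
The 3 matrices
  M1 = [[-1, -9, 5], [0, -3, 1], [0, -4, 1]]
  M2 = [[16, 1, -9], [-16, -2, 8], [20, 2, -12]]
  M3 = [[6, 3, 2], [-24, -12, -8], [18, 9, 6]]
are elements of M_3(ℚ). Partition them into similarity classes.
Characteristic polynomials: χ_{M1} = (x + 1)^3, χ_{M2} = (x - 6)(x + 2)^2, χ_{M3} = x^3.

{M1}: invariant factors (x + 1)^3.

{M2}: invariant factors (x - 6)(x + 2)^2.

{M3}: invariant factors x, x^2.

Matrices are similar if and only if their invariant-factor lists agree; the partition into similarity classes is {M1}, {M2}, {M3}.

3 classes: {M1}, {M2}, {M3}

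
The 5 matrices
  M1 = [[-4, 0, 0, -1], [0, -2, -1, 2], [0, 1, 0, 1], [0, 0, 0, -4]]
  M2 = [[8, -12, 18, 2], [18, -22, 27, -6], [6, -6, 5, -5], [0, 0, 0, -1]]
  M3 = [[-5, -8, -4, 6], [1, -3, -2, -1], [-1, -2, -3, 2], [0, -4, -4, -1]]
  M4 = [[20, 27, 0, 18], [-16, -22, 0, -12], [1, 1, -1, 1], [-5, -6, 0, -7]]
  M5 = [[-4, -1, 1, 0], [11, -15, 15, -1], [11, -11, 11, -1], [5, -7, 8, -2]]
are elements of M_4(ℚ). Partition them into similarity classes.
Characteristic polynomials: χ_{M1} = (x + 1)^2(x + 4)^2, χ_{M2} = (x + 1)^2(x + 4)^2, χ_{M3} = (x + 3)^4, χ_{M4} = (x + 1)^2(x + 4)^2, χ_{M5} = (x + 1)^2(x + 4)^2.

{M1, M4, M5}: invariant factors (x + 1)^2(x + 4)^2.

{M2}: invariant factors x + 4, (x + 1)^2(x + 4).

{M3}: invariant factors (x + 3)^2, (x + 3)^2.

Matrices are similar if and only if their invariant-factor lists agree; the partition into similarity classes is {M1, M4, M5}, {M2}, {M3}.

3 classes: {M1, M4, M5}, {M2}, {M3}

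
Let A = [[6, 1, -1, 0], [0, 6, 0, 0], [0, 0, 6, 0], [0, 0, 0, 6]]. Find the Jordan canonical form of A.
J = [[6, 1, 0, 0], [0, 6, 0, 0], [0, 0, 6, 0], [0, 0, 0, 6]]

The characteristic polynomial is det(xI - A) = (x - 6)^4, so the eigenvalues are 6 (algebraic multiplicity 4).

For λ = 6: rank(A - 6I) = 1, rank((A - 6I)^2) = 0. The eigenspace has dimension 4 - 1 = 3, so there are 3 Jordan blocks; the rank sequence gives block sizes [2, 1, 1].

Assembling the blocks gives the Jordan form J above.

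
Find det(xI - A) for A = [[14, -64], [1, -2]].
χ_A(x) = (x - 6)^2

xI - A = [[x - 14, 64], [-1, x + 2]].

Expanding det(xI - A) along the first row:
det(xI - A) = + (x - 14)·det([[x + 2]]) - (64)·det([[-1]]).

Evaluating gives χ_A(x) = x^2 - 12x + 36 = (x - 6)^2.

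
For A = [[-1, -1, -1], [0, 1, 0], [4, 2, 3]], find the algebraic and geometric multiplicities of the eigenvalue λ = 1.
algebraic multiplicity 3, geometric multiplicity 2

The characteristic polynomial is (x - 1)^3, so the factor x - 1 appears with exponent 3: the algebraic multiplicity is 3.

rank(A - I) = 1, so the eigenspace has dimension 3 - 1 = 2: the geometric multiplicity is 2.

Since 2 < 3, A is not diagonalizable.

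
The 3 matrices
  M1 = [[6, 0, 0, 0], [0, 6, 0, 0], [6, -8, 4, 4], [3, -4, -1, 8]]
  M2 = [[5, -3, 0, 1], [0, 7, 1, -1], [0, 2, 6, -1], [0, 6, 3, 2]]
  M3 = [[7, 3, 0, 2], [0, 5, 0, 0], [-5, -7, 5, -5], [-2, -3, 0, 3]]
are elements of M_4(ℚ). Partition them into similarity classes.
2 classes: {M1}, {M2, M3}

Characteristic polynomials: χ_{M1} = (x - 6)^4, χ_{M2} = (x - 5)^4, χ_{M3} = (x - 5)^4.

{M1}: invariant factors x - 6, x - 6, (x - 6)^2.

{M2, M3}: invariant factors (x - 5)^2, (x - 5)^2.

Matrices are similar if and only if their invariant-factor lists agree; the partition into similarity classes is {M1}, {M2, M3}.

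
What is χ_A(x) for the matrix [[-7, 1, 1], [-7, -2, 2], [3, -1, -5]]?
xI - A = [[x + 7, -1, -1], [7, x + 2, -2], [-3, 1, x + 5]].

Expanding det(xI - A) along the first row:
det(xI - A) = + (x + 7)·det([[x + 2, -2], [1, x + 5]]) - (-1)·det([[7, -2], [-3, x + 5]]) + (-1)·det([[7, x + 2], [-3, 1]]).

Evaluating gives χ_A(x) = x^3 + 14x^2 + 65x + 100 = (x + 4)(x + 5)^2.

χ_A(x) = (x + 4)(x + 5)^2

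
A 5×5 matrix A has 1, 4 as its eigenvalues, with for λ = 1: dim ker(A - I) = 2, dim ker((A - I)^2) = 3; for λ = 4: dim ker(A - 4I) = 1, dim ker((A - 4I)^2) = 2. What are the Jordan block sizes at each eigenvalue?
λ = 1: successive nullity increments [2, 1] count blocks of size ≥ k; block sizes are [2, 1].
λ = 4: successive nullity increments [1, 1] count blocks of size ≥ k; block sizes are [2].

Jordan blocks: (1, 2), (1, 1), (4, 2)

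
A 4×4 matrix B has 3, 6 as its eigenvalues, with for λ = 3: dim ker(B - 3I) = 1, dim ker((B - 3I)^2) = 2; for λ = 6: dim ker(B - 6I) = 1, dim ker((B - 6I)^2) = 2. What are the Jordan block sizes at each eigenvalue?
Jordan blocks: (3, 2), (6, 2)

λ = 3: successive nullity increments [1, 1] count blocks of size ≥ k; block sizes are [2].
λ = 6: successive nullity increments [1, 1] count blocks of size ≥ k; block sizes are [2].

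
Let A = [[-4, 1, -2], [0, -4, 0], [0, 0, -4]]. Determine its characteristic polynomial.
xI - A = [[x + 4, -1, 2], [0, x + 4, 0], [0, 0, x + 4]].

Expanding det(xI - A) along the first row:
det(xI - A) = + (x + 4)·det([[x + 4, 0], [0, x + 4]]) - (-1)·det([[0, 0], [0, x + 4]]) + (2)·det([[0, x + 4], [0, 0]]).

Evaluating gives χ_A(x) = x^3 + 12x^2 + 48x + 64 = (x + 4)^3.

χ_A(x) = (x + 4)^3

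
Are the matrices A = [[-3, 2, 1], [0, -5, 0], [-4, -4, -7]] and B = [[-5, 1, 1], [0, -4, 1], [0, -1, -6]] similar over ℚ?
Yes.

Two matrices over a field are similar if and only if they have the same invariant factors.

Both A and B have characteristic polynomial (x + 5)^3 and minimal polynomial (x + 5)^2. Computing further, both have invariant factors x + 5, (x + 5)^2. Hence A and B are similar.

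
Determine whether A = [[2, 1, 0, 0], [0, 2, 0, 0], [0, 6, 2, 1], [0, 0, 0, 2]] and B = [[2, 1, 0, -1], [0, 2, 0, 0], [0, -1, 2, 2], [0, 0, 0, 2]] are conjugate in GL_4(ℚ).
Two matrices over a field are similar if and only if they have the same invariant factors.

Both A and B have characteristic polynomial (x - 2)^4 and minimal polynomial (x - 2)^2. Computing further, both have invariant factors (x - 2)^2, (x - 2)^2. Hence A and B are similar.

Yes.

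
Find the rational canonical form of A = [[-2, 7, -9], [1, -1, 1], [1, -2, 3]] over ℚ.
R = [[0, 0, -3], [1, 0, 3], [0, 1, 0]]

The invariant factors of A (the non-unit diagonal entries of the Smith normal form of xI - A over ℚ[x]) are x^3 - 3x + 3, each dividing the next. The characteristic polynomial is their product, x^3 - 3x + 3.

The rational canonical form is the block-diagonal matrix of companion matrices C(f_i):
R = [[0, 0, -3], [1, 0, 3], [0, 1, 0]].

Note the characteristic polynomial does not split into linear factors over ℚ, so A has no Jordan form over ℚ; the rational canonical form exists over any field.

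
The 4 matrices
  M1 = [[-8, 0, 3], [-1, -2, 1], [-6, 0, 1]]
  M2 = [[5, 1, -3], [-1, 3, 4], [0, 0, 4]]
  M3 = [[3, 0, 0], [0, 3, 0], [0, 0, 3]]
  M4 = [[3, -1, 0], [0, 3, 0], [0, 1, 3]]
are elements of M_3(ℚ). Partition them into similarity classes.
Characteristic polynomials: χ_{M1} = (x + 2)^2(x + 5), χ_{M2} = (x - 4)^3, χ_{M3} = (x - 3)^3, χ_{M4} = (x - 3)^3.

{M1}: invariant factors (x + 2)^2(x + 5).

{M2}: invariant factors (x - 4)^3.

{M3}: invariant factors x - 3, x - 3, x - 3.

{M4}: invariant factors x - 3, (x - 3)^2.

Matrices are similar if and only if their invariant-factor lists agree; the partition into similarity classes is {M1}, {M2}, {M3}, {M4}.

4 classes: {M1}, {M2}, {M3}, {M4}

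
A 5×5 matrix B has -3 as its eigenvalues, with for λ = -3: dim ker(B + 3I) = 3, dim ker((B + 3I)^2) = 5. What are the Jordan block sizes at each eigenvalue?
Jordan blocks: (-3, 2), (-3, 2), (-3, 1)

λ = -3: successive nullity increments [3, 2] count blocks of size ≥ k; block sizes are [2, 2, 1].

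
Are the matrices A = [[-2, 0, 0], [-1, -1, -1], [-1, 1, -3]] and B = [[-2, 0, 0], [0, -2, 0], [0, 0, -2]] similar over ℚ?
Both have characteristic polynomial (x + 2)^3, but the minimal polynomial of A is (x + 2)^2 while the minimal polynomial of B is x + 2. The minimal polynomial is a similarity invariant, so A and B are not similar.

No.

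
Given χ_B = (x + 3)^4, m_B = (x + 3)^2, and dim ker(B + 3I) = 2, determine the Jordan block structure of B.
Jordan blocks: (-3, 2), (-3, 2)

λ = -3: algebraic multiplicity 4 (exponent in χ_B), largest block size 2 (exponent in m_B), 2 blocks (geometric multiplicity). These force block sizes [2, 2].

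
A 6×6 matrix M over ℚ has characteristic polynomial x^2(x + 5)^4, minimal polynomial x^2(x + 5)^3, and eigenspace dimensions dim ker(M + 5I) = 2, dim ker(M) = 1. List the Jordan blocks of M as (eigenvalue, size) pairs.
Jordan blocks: (-5, 3), (-5, 1), (0, 2)

λ = -5: algebraic multiplicity 4 (exponent in χ_M), largest block size 3 (exponent in m_M), 2 blocks (geometric multiplicity). These force block sizes [3, 1].
λ = 0: algebraic multiplicity 2 (exponent in χ_M), largest block size 2 (exponent in m_M), 1 block (geometric multiplicity). This forces block sizes [2].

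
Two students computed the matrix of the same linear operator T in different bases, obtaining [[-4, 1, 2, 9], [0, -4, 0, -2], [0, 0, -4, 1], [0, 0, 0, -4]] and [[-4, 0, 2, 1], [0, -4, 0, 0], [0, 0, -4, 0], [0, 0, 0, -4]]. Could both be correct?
Both have characteristic polynomial (x + 4)^4 and minimal polynomial (x + 4)^2. But rank(A + 4I) = 2 for A while rank(B + 4I) = 1 for B, so the number of Jordan blocks at λ = -4 differs. A and B are not similar.

No.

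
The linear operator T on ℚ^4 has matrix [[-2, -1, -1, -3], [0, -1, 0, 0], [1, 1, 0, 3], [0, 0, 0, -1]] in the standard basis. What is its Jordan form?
The characteristic polynomial is det(xI - A) = (x + 1)^4, so the eigenvalues are -1 (algebraic multiplicity 4).

For λ = -1: rank(A + I) = 1, rank((A + I)^2) = 0. The eigenspace has dimension 4 - 1 = 3, so there are 3 Jordan blocks; the rank sequence gives block sizes [2, 1, 1].

Assembling the blocks gives the Jordan form J above.

J = [[-1, 1, 0, 0], [0, -1, 0, 0], [0, 0, -1, 0], [0, 0, 0, -1]]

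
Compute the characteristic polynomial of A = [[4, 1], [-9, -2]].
xI - A = [[x - 4, -1], [9, x + 2]].

Expanding det(xI - A) along the first row:
det(xI - A) = + (x - 4)·det([[x + 2]]) - (-1)·det([[9]]).

Evaluating gives χ_A(x) = x^2 - 2x + 1 = (x - 1)^2.

χ_A(x) = (x - 1)^2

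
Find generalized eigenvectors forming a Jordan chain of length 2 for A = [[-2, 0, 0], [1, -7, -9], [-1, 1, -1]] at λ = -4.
v_1 = [[0, 1, 0]]^T, v_2 = [[0, -3, 1]]^T

We seek v_1 ∈ ker((A + 4I)^2) \ ker(A + 4I), then set v_{i+1} = (A + 4I) v_i.

One such chain is v_1 = [[0, 1, 0]]^T, v_2 = [[0, -3, 1]]^T. Check: (A + 4I) v_2 = [[0, 0, 0]]^T = 0.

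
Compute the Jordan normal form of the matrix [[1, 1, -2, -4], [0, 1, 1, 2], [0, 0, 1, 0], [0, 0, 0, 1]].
The characteristic polynomial is det(xI - A) = (x - 1)^4, so the eigenvalues are 1 (algebraic multiplicity 4).

For λ = 1: rank(A - I) = 2, rank((A - I)^2) = 1, rank((A - I)^3) = 0. The eigenspace has dimension 4 - 2 = 2, so there are 2 Jordan blocks; the rank sequence gives block sizes [3, 1].

Assembling the blocks gives the Jordan form J above.

J = [[1, 1, 0, 0], [0, 1, 1, 0], [0, 0, 1, 0], [0, 0, 0, 1]]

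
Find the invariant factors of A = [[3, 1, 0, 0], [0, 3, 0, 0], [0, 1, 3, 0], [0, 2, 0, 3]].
x - 3, x - 3, (x - 3)^2

The Jordan structure of A has elementary divisors (x - 3)^2, (x - 3), (x - 3). Arranging the block sizes at each eigenvalue in decreasing order and taking row products gives the invariant factors.

Invariant factors (smallest first, each dividing the next): x - 3, x - 3, (x - 3)^2.

Check: the last factor (x - 3)^2 is the minimal polynomial, and the product (x - 3)^4 is the characteristic polynomial.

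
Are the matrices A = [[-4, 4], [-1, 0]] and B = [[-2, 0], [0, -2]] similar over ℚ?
No.

Both have characteristic polynomial (x + 2)^2, but the minimal polynomial of A is (x + 2)^2 while the minimal polynomial of B is x + 2. The minimal polynomial is a similarity invariant, so A and B are not similar.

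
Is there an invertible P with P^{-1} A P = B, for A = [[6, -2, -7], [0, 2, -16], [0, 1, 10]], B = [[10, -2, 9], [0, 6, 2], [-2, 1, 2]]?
Yes.

Two matrices over a field are similar if and only if they have the same invariant factors.

Both A and B have characteristic polynomial (x - 6)^3 and minimal polynomial (x - 6)^3. Computing further, both have invariant factors (x - 6)^3. Hence A and B are similar.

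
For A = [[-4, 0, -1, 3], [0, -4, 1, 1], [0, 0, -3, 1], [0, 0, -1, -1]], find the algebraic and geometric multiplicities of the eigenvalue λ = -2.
algebraic multiplicity 2, geometric multiplicity 1

The characteristic polynomial is (x + 2)^2(x + 4)^2, so the factor x + 2 appears with exponent 2: the algebraic multiplicity is 2.

rank(A + 2I) = 3, so the eigenspace has dimension 4 - 3 = 1: the geometric multiplicity is 1.

Since 1 < 2, A is not diagonalizable.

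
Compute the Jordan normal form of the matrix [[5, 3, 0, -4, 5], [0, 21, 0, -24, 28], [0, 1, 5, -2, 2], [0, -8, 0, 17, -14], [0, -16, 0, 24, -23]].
The characteristic polynomial is det(xI - A) = (x - 5)^5, so the eigenvalues are 5 (algebraic multiplicity 5).

For λ = 5: rank(A - 5I) = 2, rank((A - 5I)^2) = 0. The eigenspace has dimension 5 - 2 = 3, so there are 3 Jordan blocks; the rank sequence gives block sizes [2, 2, 1].

Assembling the blocks gives the Jordan form J above.

J = [[5, 1, 0, 0, 0], [0, 5, 0, 0, 0], [0, 0, 5, 1, 0], [0, 0, 0, 5, 0], [0, 0, 0, 0, 5]]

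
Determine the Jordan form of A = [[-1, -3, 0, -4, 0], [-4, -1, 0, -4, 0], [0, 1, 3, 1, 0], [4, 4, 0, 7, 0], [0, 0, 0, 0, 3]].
J = [[1, 1, 0, 0, 0], [0, 1, 0, 0, 0], [0, 0, 3, 1, 0], [0, 0, 0, 3, 0], [0, 0, 0, 0, 3]]

The characteristic polynomial is det(xI - A) = (x - 3)^3(x - 1)^2, so the eigenvalues are 1 (algebraic multiplicity 2), 3 (algebraic multiplicity 3).

For λ = 1: rank(A - I) = 4, rank((A - I)^2) = 3. The eigenspace has dimension 5 - 4 = 1, so there is 1 Jordan block; the rank sequence gives block sizes [2].

For λ = 3: rank(A - 3I) = 3, rank((A - 3I)^2) = 2. The eigenspace has dimension 5 - 3 = 2, so there are 2 Jordan blocks; the rank sequence gives block sizes [2, 1].

Assembling the blocks gives the Jordan form J above.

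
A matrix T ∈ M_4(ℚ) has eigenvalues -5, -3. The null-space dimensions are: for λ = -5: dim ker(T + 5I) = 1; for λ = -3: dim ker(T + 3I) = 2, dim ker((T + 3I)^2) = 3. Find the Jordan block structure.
λ = -5: successive nullity increments [1] count blocks of size ≥ k; block sizes are [1].
λ = -3: successive nullity increments [2, 1] count blocks of size ≥ k; block sizes are [2, 1].

Jordan blocks: (-5, 1), (-3, 2), (-3, 1)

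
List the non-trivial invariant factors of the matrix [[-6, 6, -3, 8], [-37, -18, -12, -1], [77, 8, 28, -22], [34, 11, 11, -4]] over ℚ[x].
The Jordan structure of A has elementary divisors (x + 5)^2, (x - 5)^2. Arranging the block sizes at each eigenvalue in decreasing order and taking row products gives the invariant factors.

Invariant factors (smallest first, each dividing the next): (x - 5)^2(x + 5)^2.

Check: the last factor (x - 5)^2(x + 5)^2 is the minimal polynomial, and the product (x - 5)^2(x + 5)^2 is the characteristic polynomial.

(x - 5)^2(x + 5)^2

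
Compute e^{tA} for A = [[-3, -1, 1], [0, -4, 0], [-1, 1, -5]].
e^{tA} = [[(t + 1)*e^{-4*t}, -t*e^{-4*t}, t*e^{-4*t}], [0, e^{-4*t}, 0], [-t*e^{-4*t}, t*e^{-4*t}, (1 - t)*e^{-4*t}]]

A has Jordan form J = [[-4, 1, 0], [0, -4, 0], [0, 0, -4]] with A = PJP^{-1}, so e^{tA} = P e^{tJ} P^{-1}.

For a Jordan block J_k(λ), e^{tJ_k(λ)} = e^{λt} · (I + tN + t^2 N^2/2! + ... + t^{k-1} N^{k-1}/(k-1)!) where N is the nilpotent superdiagonal part.

Assembling the blocks and conjugating back gives the entries of e^{tA} as shown above.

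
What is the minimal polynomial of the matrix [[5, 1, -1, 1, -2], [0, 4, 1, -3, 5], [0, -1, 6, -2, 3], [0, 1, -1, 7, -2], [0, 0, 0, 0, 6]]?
The characteristic polynomial factors as (x - 6)^3(x - 5)^2. The minimal polynomial is ∏(x - λ)^{k_λ} where k_λ is the size of the largest Jordan block at λ.

For λ = 5: rank(A - 5I) = 3, and the largest Jordan block has size 1 (the smallest k with rank((A - 5I)^k) = rank((A - 5I)^(k+1))).
For λ = 6: rank(A - 6I) = 3, and the largest Jordan block has size 2 (the smallest k with rank((A - 6I)^k) = rank((A - 6I)^(k+1))).

So m_A(x) = (x - 6)^2(x - 5).

m_A(x) = (x - 6)^2(x - 5)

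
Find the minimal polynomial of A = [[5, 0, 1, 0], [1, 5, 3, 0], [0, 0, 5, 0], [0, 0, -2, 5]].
The characteristic polynomial factors as (x - 5)^4. The minimal polynomial is ∏(x - λ)^{k_λ} where k_λ is the size of the largest Jordan block at λ.

For λ = 5: rank(A - 5I) = 2, and the largest Jordan block has size 3 (the smallest k with rank((A - 5I)^k) = rank((A - 5I)^(k+1))).

So m_A(x) = (x - 5)^3.

m_A(x) = (x - 5)^3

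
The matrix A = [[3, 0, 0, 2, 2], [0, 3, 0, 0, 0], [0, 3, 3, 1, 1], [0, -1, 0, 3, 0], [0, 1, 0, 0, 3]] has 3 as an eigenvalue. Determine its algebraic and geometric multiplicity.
The characteristic polynomial is (x - 3)^5, so the factor x - 3 appears with exponent 5: the algebraic multiplicity is 5.

rank(A - 3I) = 2, so the eigenspace has dimension 5 - 2 = 3: the geometric multiplicity is 3.

Since 3 < 5, A is not diagonalizable.

algebraic multiplicity 5, geometric multiplicity 3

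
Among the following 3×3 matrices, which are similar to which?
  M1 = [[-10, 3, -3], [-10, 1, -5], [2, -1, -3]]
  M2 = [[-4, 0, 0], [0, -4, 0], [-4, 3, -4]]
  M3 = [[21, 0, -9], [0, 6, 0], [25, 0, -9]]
Characteristic polynomials: χ_{M1} = (x + 4)^3, χ_{M2} = (x + 4)^3, χ_{M3} = (x - 6)^3.

{M1, M2}: invariant factors x + 4, (x + 4)^2.

{M3}: invariant factors x - 6, (x - 6)^2.

Matrices are similar if and only if their invariant-factor lists agree; the partition into similarity classes is {M1, M2}, {M3}.

2 classes: {M1, M2}, {M3}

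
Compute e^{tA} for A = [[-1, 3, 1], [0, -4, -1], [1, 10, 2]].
A has Jordan form J = [[-1, 1, 0], [0, -1, 1], [0, 0, -1]] with A = PJP^{-1}, so e^{tA} = P e^{tJ} P^{-1}.

For a Jordan block J_k(λ), e^{tJ_k(λ)} = e^{λt} · (I + tN + t^2 N^2/2! + ... + t^{k-1} N^{k-1}/(k-1)!) where N is the nilpotent superdiagonal part.

Assembling the blocks and conjugating back gives the entries of e^{tA} as shown above.

e^{tA} = [[(t^2 + 2)*e^{-t}/2, t*(t + 6)*e^{-t}/2, t*e^{-t}], [-t^2*e^{-t}/2, (-t^2 - 6*t + 2)*e^{-t}/2, -t*e^{-t}], [t*(3*t + 2)*e^{-t}/2, t*(3*t + 20)*e^{-t}/2, (3*t + 1)*e^{-t}]]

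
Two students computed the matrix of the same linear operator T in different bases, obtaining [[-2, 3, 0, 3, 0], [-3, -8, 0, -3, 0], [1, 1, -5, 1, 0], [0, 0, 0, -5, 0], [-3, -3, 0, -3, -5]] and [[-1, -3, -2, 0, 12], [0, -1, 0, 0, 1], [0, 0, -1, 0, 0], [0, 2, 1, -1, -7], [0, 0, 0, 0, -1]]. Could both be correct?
trace(A) = -25 but trace(B) = -5. The trace is a similarity invariant, so A and B are not similar.

No.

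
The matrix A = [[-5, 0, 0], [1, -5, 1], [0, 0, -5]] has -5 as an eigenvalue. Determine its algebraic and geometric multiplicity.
The characteristic polynomial is (x + 5)^3, so the factor x + 5 appears with exponent 3: the algebraic multiplicity is 3.

rank(A + 5I) = 1, so the eigenspace has dimension 3 - 1 = 2: the geometric multiplicity is 2.

Since 2 < 3, A is not diagonalizable.

algebraic multiplicity 3, geometric multiplicity 2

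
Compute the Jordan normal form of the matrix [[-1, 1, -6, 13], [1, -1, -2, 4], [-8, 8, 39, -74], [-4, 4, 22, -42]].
J = [[-5, 0, 0, 0], [0, 0, 1, 0], [0, 0, 0, 1], [0, 0, 0, 0]]

The characteristic polynomial is det(xI - A) = x^3(x + 5), so the eigenvalues are -5 (algebraic multiplicity 1), 0 (algebraic multiplicity 3).

For λ = -5: algebraic multiplicity 1 gives one 1×1 block.

For λ = 0: rank(A) = 3, rank(A^2) = 2, rank(A^3) = 1. The eigenspace has dimension 4 - 3 = 1, so there is 1 Jordan block; the rank sequence gives block sizes [3].

Assembling the blocks gives the Jordan form J above.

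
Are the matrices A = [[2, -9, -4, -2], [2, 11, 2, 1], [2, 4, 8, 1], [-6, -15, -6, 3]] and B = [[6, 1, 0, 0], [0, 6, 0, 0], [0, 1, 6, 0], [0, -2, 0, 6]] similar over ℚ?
No.

Both have characteristic polynomial (x - 6)^4, but the minimal polynomial of A is (x - 6)^3 while the minimal polynomial of B is (x - 6)^2. The minimal polynomial is a similarity invariant, so A and B are not similar.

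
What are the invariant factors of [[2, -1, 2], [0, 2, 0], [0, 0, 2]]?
x - 2, (x - 2)^2

The Jordan structure of A has elementary divisors (x - 2)^2, (x - 2). Arranging the block sizes at each eigenvalue in decreasing order and taking row products gives the invariant factors.

Invariant factors (smallest first, each dividing the next): x - 2, (x - 2)^2.

Check: the last factor (x - 2)^2 is the minimal polynomial, and the product (x - 2)^3 is the characteristic polynomial.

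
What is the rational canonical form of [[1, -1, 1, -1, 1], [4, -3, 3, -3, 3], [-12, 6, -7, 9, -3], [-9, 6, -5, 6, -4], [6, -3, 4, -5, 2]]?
The invariant factors of A (the non-unit diagonal entries of the Smith normal form of xI - A over ℚ[x]) are (x - 1)^2(x + 1)^3, each dividing the next. The characteristic polynomial is their product, (x - 1)^2(x + 1)^3.

The rational canonical form is the block-diagonal matrix of companion matrices C(f_i):
R = [[0, 0, 0, 0, -1], [1, 0, 0, 0, -1], [0, 1, 0, 0, 2], [0, 0, 1, 0, 2], [0, 0, 0, 1, -1]].

R = [[0, 0, 0, 0, -1], [1, 0, 0, 0, -1], [0, 1, 0, 0, 2], [0, 0, 1, 0, 2], [0, 0, 0, 1, -1]]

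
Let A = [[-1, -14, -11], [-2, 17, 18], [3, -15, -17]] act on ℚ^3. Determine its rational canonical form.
R = [[0, 0, -30], [1, 0, 14], [0, 1, -1]]

The invariant factors of A (the non-unit diagonal entries of the Smith normal form of xI - A over ℚ[x]) are (x + 5)(x^2 - 4x + 6), each dividing the next. The characteristic polynomial is their product, (x + 5)(x^2 - 4x + 6).

The rational canonical form is the block-diagonal matrix of companion matrices C(f_i):
R = [[0, 0, -30], [1, 0, 14], [0, 1, -1]].

Note the characteristic polynomial does not split into linear factors over ℚ, so A has no Jordan form over ℚ; the rational canonical form exists over any field.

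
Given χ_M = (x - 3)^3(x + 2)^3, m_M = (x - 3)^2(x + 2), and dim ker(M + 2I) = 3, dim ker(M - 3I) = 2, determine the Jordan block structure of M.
λ = -2: algebraic multiplicity 3 (exponent in χ_M), largest block size 1 (exponent in m_M), 3 blocks (geometric multiplicity). These force block sizes [1, 1, 1].
λ = 3: algebraic multiplicity 3 (exponent in χ_M), largest block size 2 (exponent in m_M), 2 blocks (geometric multiplicity). These force block sizes [2, 1].

Jordan blocks: (-2, 1), (-2, 1), (-2, 1), (3, 2), (3, 1)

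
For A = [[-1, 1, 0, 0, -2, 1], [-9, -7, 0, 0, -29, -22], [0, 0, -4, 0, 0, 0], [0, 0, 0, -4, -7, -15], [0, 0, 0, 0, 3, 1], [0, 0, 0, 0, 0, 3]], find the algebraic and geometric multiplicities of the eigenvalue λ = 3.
algebraic multiplicity 2, geometric multiplicity 1

The characteristic polynomial is (x - 3)^2(x + 4)^4, so the factor x - 3 appears with exponent 2: the algebraic multiplicity is 2.

rank(A - 3I) = 5, so the eigenspace has dimension 6 - 5 = 1: the geometric multiplicity is 1.

Since 1 < 2, A is not diagonalizable.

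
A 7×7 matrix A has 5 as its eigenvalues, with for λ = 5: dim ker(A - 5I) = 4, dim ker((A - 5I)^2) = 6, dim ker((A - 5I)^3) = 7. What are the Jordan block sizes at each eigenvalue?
Jordan blocks: (5, 3), (5, 2), (5, 1), (5, 1)

λ = 5: successive nullity increments [4, 2, 1] count blocks of size ≥ k; block sizes are [3, 2, 1, 1].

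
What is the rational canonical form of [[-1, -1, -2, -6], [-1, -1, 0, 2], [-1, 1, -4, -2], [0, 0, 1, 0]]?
The invariant factors of A (the non-unit diagonal entries of the Smith normal form of xI - A over ℚ[x]) are x + 2, (x + 2)(x^2 + 2x - 4), each dividing the next. The characteristic polynomial is their product, (x + 2)^2(x^2 + 2x - 4).

The rational canonical form is the block-diagonal matrix of companion matrices C(f_i):
R = [[-2, 0, 0, 0], [0, 0, 0, 8], [0, 1, 0, 0], [0, 0, 1, -4]].

Note the characteristic polynomial does not split into linear factors over ℚ, so A has no Jordan form over ℚ; the rational canonical form exists over any field.

R = [[-2, 0, 0, 0], [0, 0, 0, 8], [0, 1, 0, 0], [0, 0, 1, -4]]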